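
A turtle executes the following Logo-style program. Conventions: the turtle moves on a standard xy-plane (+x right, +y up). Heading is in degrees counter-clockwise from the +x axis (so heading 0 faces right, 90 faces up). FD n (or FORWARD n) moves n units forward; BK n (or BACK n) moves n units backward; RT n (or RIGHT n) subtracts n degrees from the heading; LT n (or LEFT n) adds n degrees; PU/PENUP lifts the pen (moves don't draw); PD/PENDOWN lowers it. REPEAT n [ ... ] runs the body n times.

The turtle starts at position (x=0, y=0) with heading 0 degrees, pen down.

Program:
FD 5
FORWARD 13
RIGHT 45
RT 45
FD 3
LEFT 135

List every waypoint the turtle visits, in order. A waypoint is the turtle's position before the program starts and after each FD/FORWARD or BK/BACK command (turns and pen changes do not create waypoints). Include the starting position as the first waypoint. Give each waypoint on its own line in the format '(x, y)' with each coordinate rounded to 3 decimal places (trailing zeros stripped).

Answer: (0, 0)
(5, 0)
(18, 0)
(18, -3)

Derivation:
Executing turtle program step by step:
Start: pos=(0,0), heading=0, pen down
FD 5: (0,0) -> (5,0) [heading=0, draw]
FD 13: (5,0) -> (18,0) [heading=0, draw]
RT 45: heading 0 -> 315
RT 45: heading 315 -> 270
FD 3: (18,0) -> (18,-3) [heading=270, draw]
LT 135: heading 270 -> 45
Final: pos=(18,-3), heading=45, 3 segment(s) drawn
Waypoints (4 total):
(0, 0)
(5, 0)
(18, 0)
(18, -3)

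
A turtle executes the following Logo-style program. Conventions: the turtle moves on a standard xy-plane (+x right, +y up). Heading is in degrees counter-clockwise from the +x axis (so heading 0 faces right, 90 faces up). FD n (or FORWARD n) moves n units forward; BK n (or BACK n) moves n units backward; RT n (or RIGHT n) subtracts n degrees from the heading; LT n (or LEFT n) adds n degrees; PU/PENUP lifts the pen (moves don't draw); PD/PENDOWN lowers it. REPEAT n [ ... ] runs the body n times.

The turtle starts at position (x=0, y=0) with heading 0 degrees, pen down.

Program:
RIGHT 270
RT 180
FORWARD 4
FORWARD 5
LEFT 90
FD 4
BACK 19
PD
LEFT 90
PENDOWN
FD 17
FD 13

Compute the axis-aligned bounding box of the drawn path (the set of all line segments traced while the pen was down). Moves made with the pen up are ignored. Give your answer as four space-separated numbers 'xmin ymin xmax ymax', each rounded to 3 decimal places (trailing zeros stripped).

Answer: -15 -9 4 21

Derivation:
Executing turtle program step by step:
Start: pos=(0,0), heading=0, pen down
RT 270: heading 0 -> 90
RT 180: heading 90 -> 270
FD 4: (0,0) -> (0,-4) [heading=270, draw]
FD 5: (0,-4) -> (0,-9) [heading=270, draw]
LT 90: heading 270 -> 0
FD 4: (0,-9) -> (4,-9) [heading=0, draw]
BK 19: (4,-9) -> (-15,-9) [heading=0, draw]
PD: pen down
LT 90: heading 0 -> 90
PD: pen down
FD 17: (-15,-9) -> (-15,8) [heading=90, draw]
FD 13: (-15,8) -> (-15,21) [heading=90, draw]
Final: pos=(-15,21), heading=90, 6 segment(s) drawn

Segment endpoints: x in {-15, -15, -15, 0, 0, 0, 4}, y in {-9, -9, -9, -4, 0, 8, 21}
xmin=-15, ymin=-9, xmax=4, ymax=21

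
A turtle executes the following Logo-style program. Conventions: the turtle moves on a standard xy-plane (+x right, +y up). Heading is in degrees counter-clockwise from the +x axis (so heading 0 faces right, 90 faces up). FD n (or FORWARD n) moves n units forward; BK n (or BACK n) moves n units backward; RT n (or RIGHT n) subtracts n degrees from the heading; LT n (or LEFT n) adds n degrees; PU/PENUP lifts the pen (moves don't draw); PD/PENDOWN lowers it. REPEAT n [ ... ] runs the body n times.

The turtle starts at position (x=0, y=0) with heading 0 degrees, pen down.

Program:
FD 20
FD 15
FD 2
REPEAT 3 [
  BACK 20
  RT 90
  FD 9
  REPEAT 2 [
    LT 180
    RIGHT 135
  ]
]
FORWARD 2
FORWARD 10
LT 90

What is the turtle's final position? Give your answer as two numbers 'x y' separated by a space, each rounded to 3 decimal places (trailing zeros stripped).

Answer: -11 -27

Derivation:
Executing turtle program step by step:
Start: pos=(0,0), heading=0, pen down
FD 20: (0,0) -> (20,0) [heading=0, draw]
FD 15: (20,0) -> (35,0) [heading=0, draw]
FD 2: (35,0) -> (37,0) [heading=0, draw]
REPEAT 3 [
  -- iteration 1/3 --
  BK 20: (37,0) -> (17,0) [heading=0, draw]
  RT 90: heading 0 -> 270
  FD 9: (17,0) -> (17,-9) [heading=270, draw]
  REPEAT 2 [
    -- iteration 1/2 --
    LT 180: heading 270 -> 90
    RT 135: heading 90 -> 315
    -- iteration 2/2 --
    LT 180: heading 315 -> 135
    RT 135: heading 135 -> 0
  ]
  -- iteration 2/3 --
  BK 20: (17,-9) -> (-3,-9) [heading=0, draw]
  RT 90: heading 0 -> 270
  FD 9: (-3,-9) -> (-3,-18) [heading=270, draw]
  REPEAT 2 [
    -- iteration 1/2 --
    LT 180: heading 270 -> 90
    RT 135: heading 90 -> 315
    -- iteration 2/2 --
    LT 180: heading 315 -> 135
    RT 135: heading 135 -> 0
  ]
  -- iteration 3/3 --
  BK 20: (-3,-18) -> (-23,-18) [heading=0, draw]
  RT 90: heading 0 -> 270
  FD 9: (-23,-18) -> (-23,-27) [heading=270, draw]
  REPEAT 2 [
    -- iteration 1/2 --
    LT 180: heading 270 -> 90
    RT 135: heading 90 -> 315
    -- iteration 2/2 --
    LT 180: heading 315 -> 135
    RT 135: heading 135 -> 0
  ]
]
FD 2: (-23,-27) -> (-21,-27) [heading=0, draw]
FD 10: (-21,-27) -> (-11,-27) [heading=0, draw]
LT 90: heading 0 -> 90
Final: pos=(-11,-27), heading=90, 11 segment(s) drawn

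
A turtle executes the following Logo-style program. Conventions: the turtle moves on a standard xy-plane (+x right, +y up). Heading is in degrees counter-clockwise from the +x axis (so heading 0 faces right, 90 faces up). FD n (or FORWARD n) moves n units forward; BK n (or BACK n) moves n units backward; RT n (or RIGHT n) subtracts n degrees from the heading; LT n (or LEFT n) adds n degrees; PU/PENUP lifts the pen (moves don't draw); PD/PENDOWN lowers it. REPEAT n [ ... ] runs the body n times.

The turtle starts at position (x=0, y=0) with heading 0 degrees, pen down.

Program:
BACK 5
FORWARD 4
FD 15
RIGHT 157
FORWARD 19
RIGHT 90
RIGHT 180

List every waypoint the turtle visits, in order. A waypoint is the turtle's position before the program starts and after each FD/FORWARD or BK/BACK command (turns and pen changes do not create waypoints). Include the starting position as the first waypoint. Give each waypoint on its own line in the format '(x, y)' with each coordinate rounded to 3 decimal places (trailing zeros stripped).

Executing turtle program step by step:
Start: pos=(0,0), heading=0, pen down
BK 5: (0,0) -> (-5,0) [heading=0, draw]
FD 4: (-5,0) -> (-1,0) [heading=0, draw]
FD 15: (-1,0) -> (14,0) [heading=0, draw]
RT 157: heading 0 -> 203
FD 19: (14,0) -> (-3.49,-7.424) [heading=203, draw]
RT 90: heading 203 -> 113
RT 180: heading 113 -> 293
Final: pos=(-3.49,-7.424), heading=293, 4 segment(s) drawn
Waypoints (5 total):
(0, 0)
(-5, 0)
(-1, 0)
(14, 0)
(-3.49, -7.424)

Answer: (0, 0)
(-5, 0)
(-1, 0)
(14, 0)
(-3.49, -7.424)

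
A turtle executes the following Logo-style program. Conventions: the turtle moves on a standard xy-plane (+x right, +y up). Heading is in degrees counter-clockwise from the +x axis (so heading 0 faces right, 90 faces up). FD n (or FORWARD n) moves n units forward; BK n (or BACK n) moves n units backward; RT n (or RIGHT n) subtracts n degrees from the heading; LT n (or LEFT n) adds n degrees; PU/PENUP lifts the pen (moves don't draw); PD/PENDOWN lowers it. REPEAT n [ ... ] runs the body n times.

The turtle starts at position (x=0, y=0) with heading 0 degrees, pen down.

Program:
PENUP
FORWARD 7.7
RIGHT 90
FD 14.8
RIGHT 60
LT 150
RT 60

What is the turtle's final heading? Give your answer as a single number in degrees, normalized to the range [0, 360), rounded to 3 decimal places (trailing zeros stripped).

Answer: 300

Derivation:
Executing turtle program step by step:
Start: pos=(0,0), heading=0, pen down
PU: pen up
FD 7.7: (0,0) -> (7.7,0) [heading=0, move]
RT 90: heading 0 -> 270
FD 14.8: (7.7,0) -> (7.7,-14.8) [heading=270, move]
RT 60: heading 270 -> 210
LT 150: heading 210 -> 0
RT 60: heading 0 -> 300
Final: pos=(7.7,-14.8), heading=300, 0 segment(s) drawn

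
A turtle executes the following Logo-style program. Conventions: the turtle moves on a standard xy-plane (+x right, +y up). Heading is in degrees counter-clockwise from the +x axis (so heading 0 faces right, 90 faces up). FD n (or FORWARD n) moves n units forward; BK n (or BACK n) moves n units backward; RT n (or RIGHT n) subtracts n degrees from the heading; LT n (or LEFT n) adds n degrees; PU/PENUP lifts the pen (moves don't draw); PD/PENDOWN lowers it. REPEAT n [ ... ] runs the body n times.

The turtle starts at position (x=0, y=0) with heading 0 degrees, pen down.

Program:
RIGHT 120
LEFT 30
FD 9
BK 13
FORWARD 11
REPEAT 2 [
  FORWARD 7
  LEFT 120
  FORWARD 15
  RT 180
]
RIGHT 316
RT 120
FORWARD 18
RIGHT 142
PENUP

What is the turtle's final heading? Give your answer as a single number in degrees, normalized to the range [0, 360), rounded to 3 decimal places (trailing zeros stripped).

Executing turtle program step by step:
Start: pos=(0,0), heading=0, pen down
RT 120: heading 0 -> 240
LT 30: heading 240 -> 270
FD 9: (0,0) -> (0,-9) [heading=270, draw]
BK 13: (0,-9) -> (0,4) [heading=270, draw]
FD 11: (0,4) -> (0,-7) [heading=270, draw]
REPEAT 2 [
  -- iteration 1/2 --
  FD 7: (0,-7) -> (0,-14) [heading=270, draw]
  LT 120: heading 270 -> 30
  FD 15: (0,-14) -> (12.99,-6.5) [heading=30, draw]
  RT 180: heading 30 -> 210
  -- iteration 2/2 --
  FD 7: (12.99,-6.5) -> (6.928,-10) [heading=210, draw]
  LT 120: heading 210 -> 330
  FD 15: (6.928,-10) -> (19.919,-17.5) [heading=330, draw]
  RT 180: heading 330 -> 150
]
RT 316: heading 150 -> 194
RT 120: heading 194 -> 74
FD 18: (19.919,-17.5) -> (24.88,-0.197) [heading=74, draw]
RT 142: heading 74 -> 292
PU: pen up
Final: pos=(24.88,-0.197), heading=292, 8 segment(s) drawn

Answer: 292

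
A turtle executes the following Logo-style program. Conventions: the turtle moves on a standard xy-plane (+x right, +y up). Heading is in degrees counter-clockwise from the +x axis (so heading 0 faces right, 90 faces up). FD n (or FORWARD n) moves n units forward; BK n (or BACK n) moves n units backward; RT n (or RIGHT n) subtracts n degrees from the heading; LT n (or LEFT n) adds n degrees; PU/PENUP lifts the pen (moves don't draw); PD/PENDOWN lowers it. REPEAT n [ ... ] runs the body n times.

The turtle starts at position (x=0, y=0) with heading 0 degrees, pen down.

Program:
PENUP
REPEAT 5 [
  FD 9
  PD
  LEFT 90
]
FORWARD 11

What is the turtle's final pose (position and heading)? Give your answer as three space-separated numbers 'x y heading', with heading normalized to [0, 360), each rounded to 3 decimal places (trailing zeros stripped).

Executing turtle program step by step:
Start: pos=(0,0), heading=0, pen down
PU: pen up
REPEAT 5 [
  -- iteration 1/5 --
  FD 9: (0,0) -> (9,0) [heading=0, move]
  PD: pen down
  LT 90: heading 0 -> 90
  -- iteration 2/5 --
  FD 9: (9,0) -> (9,9) [heading=90, draw]
  PD: pen down
  LT 90: heading 90 -> 180
  -- iteration 3/5 --
  FD 9: (9,9) -> (0,9) [heading=180, draw]
  PD: pen down
  LT 90: heading 180 -> 270
  -- iteration 4/5 --
  FD 9: (0,9) -> (0,0) [heading=270, draw]
  PD: pen down
  LT 90: heading 270 -> 0
  -- iteration 5/5 --
  FD 9: (0,0) -> (9,0) [heading=0, draw]
  PD: pen down
  LT 90: heading 0 -> 90
]
FD 11: (9,0) -> (9,11) [heading=90, draw]
Final: pos=(9,11), heading=90, 5 segment(s) drawn

Answer: 9 11 90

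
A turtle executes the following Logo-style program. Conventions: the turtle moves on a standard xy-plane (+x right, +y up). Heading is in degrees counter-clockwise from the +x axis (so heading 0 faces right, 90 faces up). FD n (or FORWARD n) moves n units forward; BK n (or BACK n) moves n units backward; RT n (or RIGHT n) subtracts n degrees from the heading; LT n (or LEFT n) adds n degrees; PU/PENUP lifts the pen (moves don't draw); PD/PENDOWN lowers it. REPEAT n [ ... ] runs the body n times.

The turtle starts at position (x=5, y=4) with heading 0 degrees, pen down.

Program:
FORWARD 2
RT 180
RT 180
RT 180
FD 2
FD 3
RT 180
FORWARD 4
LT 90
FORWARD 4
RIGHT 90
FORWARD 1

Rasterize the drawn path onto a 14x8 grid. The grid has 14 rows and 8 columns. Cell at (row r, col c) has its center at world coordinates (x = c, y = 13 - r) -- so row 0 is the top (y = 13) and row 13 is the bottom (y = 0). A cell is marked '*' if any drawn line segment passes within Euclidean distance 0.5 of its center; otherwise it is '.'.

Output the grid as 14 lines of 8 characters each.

Answer: ........
........
........
........
........
......**
......*.
......*.
......*.
..******
........
........
........
........

Derivation:
Segment 0: (5,4) -> (7,4)
Segment 1: (7,4) -> (5,4)
Segment 2: (5,4) -> (2,4)
Segment 3: (2,4) -> (6,4)
Segment 4: (6,4) -> (6,8)
Segment 5: (6,8) -> (7,8)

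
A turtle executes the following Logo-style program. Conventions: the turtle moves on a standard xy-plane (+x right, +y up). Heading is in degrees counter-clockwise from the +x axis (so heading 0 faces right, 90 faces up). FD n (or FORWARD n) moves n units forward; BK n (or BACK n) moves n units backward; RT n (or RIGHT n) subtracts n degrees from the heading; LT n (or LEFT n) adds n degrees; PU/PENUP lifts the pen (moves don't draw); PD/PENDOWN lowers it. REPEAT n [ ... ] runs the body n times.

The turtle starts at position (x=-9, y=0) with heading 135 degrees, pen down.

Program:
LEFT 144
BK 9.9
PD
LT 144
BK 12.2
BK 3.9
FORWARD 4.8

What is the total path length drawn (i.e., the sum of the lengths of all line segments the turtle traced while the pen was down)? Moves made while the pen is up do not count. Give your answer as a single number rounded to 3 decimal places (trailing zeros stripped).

Answer: 30.8

Derivation:
Executing turtle program step by step:
Start: pos=(-9,0), heading=135, pen down
LT 144: heading 135 -> 279
BK 9.9: (-9,0) -> (-10.549,9.778) [heading=279, draw]
PD: pen down
LT 144: heading 279 -> 63
BK 12.2: (-10.549,9.778) -> (-16.087,-1.092) [heading=63, draw]
BK 3.9: (-16.087,-1.092) -> (-17.858,-4.567) [heading=63, draw]
FD 4.8: (-17.858,-4.567) -> (-15.679,-0.29) [heading=63, draw]
Final: pos=(-15.679,-0.29), heading=63, 4 segment(s) drawn

Segment lengths:
  seg 1: (-9,0) -> (-10.549,9.778), length = 9.9
  seg 2: (-10.549,9.778) -> (-16.087,-1.092), length = 12.2
  seg 3: (-16.087,-1.092) -> (-17.858,-4.567), length = 3.9
  seg 4: (-17.858,-4.567) -> (-15.679,-0.29), length = 4.8
Total = 30.8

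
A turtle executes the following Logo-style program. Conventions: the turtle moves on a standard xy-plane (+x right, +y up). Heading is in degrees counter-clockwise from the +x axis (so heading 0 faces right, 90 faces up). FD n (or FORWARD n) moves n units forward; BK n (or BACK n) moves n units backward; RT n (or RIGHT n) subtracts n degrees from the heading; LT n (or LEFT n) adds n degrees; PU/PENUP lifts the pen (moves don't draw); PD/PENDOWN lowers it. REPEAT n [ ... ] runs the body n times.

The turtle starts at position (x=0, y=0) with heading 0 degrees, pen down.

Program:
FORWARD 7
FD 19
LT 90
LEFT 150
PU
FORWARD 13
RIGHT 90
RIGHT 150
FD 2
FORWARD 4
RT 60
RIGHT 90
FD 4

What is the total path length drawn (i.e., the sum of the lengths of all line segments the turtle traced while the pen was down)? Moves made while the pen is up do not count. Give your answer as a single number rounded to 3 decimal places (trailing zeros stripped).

Answer: 26

Derivation:
Executing turtle program step by step:
Start: pos=(0,0), heading=0, pen down
FD 7: (0,0) -> (7,0) [heading=0, draw]
FD 19: (7,0) -> (26,0) [heading=0, draw]
LT 90: heading 0 -> 90
LT 150: heading 90 -> 240
PU: pen up
FD 13: (26,0) -> (19.5,-11.258) [heading=240, move]
RT 90: heading 240 -> 150
RT 150: heading 150 -> 0
FD 2: (19.5,-11.258) -> (21.5,-11.258) [heading=0, move]
FD 4: (21.5,-11.258) -> (25.5,-11.258) [heading=0, move]
RT 60: heading 0 -> 300
RT 90: heading 300 -> 210
FD 4: (25.5,-11.258) -> (22.036,-13.258) [heading=210, move]
Final: pos=(22.036,-13.258), heading=210, 2 segment(s) drawn

Segment lengths:
  seg 1: (0,0) -> (7,0), length = 7
  seg 2: (7,0) -> (26,0), length = 19
Total = 26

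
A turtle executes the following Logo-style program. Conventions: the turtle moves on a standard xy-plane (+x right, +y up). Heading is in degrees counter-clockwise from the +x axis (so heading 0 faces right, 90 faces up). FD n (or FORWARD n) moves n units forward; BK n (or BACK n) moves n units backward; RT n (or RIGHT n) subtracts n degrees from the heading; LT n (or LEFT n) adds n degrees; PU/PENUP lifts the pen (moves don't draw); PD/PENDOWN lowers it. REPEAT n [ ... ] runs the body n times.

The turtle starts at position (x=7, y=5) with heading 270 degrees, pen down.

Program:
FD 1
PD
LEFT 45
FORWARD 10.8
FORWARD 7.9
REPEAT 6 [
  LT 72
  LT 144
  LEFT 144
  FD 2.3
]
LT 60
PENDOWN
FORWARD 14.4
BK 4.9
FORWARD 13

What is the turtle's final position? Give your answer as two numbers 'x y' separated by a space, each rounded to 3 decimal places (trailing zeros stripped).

Executing turtle program step by step:
Start: pos=(7,5), heading=270, pen down
FD 1: (7,5) -> (7,4) [heading=270, draw]
PD: pen down
LT 45: heading 270 -> 315
FD 10.8: (7,4) -> (14.637,-3.637) [heading=315, draw]
FD 7.9: (14.637,-3.637) -> (20.223,-9.223) [heading=315, draw]
REPEAT 6 [
  -- iteration 1/6 --
  LT 72: heading 315 -> 27
  LT 144: heading 27 -> 171
  LT 144: heading 171 -> 315
  FD 2.3: (20.223,-9.223) -> (21.849,-10.849) [heading=315, draw]
  -- iteration 2/6 --
  LT 72: heading 315 -> 27
  LT 144: heading 27 -> 171
  LT 144: heading 171 -> 315
  FD 2.3: (21.849,-10.849) -> (23.476,-12.476) [heading=315, draw]
  -- iteration 3/6 --
  LT 72: heading 315 -> 27
  LT 144: heading 27 -> 171
  LT 144: heading 171 -> 315
  FD 2.3: (23.476,-12.476) -> (25.102,-14.102) [heading=315, draw]
  -- iteration 4/6 --
  LT 72: heading 315 -> 27
  LT 144: heading 27 -> 171
  LT 144: heading 171 -> 315
  FD 2.3: (25.102,-14.102) -> (26.728,-15.728) [heading=315, draw]
  -- iteration 5/6 --
  LT 72: heading 315 -> 27
  LT 144: heading 27 -> 171
  LT 144: heading 171 -> 315
  FD 2.3: (26.728,-15.728) -> (28.355,-17.355) [heading=315, draw]
  -- iteration 6/6 --
  LT 72: heading 315 -> 27
  LT 144: heading 27 -> 171
  LT 144: heading 171 -> 315
  FD 2.3: (28.355,-17.355) -> (29.981,-18.981) [heading=315, draw]
]
LT 60: heading 315 -> 15
PD: pen down
FD 14.4: (29.981,-18.981) -> (43.89,-15.254) [heading=15, draw]
BK 4.9: (43.89,-15.254) -> (39.157,-16.522) [heading=15, draw]
FD 13: (39.157,-16.522) -> (51.714,-13.158) [heading=15, draw]
Final: pos=(51.714,-13.158), heading=15, 12 segment(s) drawn

Answer: 51.714 -13.158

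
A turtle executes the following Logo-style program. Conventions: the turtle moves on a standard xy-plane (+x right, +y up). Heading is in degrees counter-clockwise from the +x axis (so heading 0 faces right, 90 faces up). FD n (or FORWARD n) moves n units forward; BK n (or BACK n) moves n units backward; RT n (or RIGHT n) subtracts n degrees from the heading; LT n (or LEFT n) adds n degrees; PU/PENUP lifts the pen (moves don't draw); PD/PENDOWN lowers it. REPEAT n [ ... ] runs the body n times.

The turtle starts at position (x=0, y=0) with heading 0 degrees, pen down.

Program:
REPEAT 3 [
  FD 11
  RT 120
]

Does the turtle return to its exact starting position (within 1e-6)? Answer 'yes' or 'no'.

Executing turtle program step by step:
Start: pos=(0,0), heading=0, pen down
REPEAT 3 [
  -- iteration 1/3 --
  FD 11: (0,0) -> (11,0) [heading=0, draw]
  RT 120: heading 0 -> 240
  -- iteration 2/3 --
  FD 11: (11,0) -> (5.5,-9.526) [heading=240, draw]
  RT 120: heading 240 -> 120
  -- iteration 3/3 --
  FD 11: (5.5,-9.526) -> (0,0) [heading=120, draw]
  RT 120: heading 120 -> 0
]
Final: pos=(0,0), heading=0, 3 segment(s) drawn

Start position: (0, 0)
Final position: (0, 0)
Distance = 0; < 1e-6 -> CLOSED

Answer: yes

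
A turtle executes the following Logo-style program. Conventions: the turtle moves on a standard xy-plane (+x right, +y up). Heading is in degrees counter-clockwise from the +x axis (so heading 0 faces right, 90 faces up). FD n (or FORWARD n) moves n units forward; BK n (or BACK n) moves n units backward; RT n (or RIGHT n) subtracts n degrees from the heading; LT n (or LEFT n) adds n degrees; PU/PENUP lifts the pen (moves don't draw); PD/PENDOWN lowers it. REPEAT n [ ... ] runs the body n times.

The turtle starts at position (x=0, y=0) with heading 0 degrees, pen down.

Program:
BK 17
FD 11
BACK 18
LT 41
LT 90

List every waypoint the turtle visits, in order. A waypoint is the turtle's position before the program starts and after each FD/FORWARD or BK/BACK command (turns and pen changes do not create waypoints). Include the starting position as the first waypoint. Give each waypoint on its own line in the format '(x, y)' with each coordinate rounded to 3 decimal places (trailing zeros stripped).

Executing turtle program step by step:
Start: pos=(0,0), heading=0, pen down
BK 17: (0,0) -> (-17,0) [heading=0, draw]
FD 11: (-17,0) -> (-6,0) [heading=0, draw]
BK 18: (-6,0) -> (-24,0) [heading=0, draw]
LT 41: heading 0 -> 41
LT 90: heading 41 -> 131
Final: pos=(-24,0), heading=131, 3 segment(s) drawn
Waypoints (4 total):
(0, 0)
(-17, 0)
(-6, 0)
(-24, 0)

Answer: (0, 0)
(-17, 0)
(-6, 0)
(-24, 0)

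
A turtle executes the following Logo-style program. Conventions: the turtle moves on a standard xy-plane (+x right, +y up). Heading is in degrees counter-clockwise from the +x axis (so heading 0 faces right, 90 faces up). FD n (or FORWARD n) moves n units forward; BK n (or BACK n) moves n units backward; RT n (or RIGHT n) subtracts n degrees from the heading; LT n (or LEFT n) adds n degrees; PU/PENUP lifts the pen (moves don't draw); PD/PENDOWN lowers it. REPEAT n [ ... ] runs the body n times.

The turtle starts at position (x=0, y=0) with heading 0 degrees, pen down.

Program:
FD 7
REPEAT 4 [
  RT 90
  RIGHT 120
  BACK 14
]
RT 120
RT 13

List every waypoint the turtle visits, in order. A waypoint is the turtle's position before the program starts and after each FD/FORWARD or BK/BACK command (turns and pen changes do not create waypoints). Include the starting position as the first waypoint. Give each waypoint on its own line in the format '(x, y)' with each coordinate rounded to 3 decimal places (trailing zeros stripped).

Executing turtle program step by step:
Start: pos=(0,0), heading=0, pen down
FD 7: (0,0) -> (7,0) [heading=0, draw]
REPEAT 4 [
  -- iteration 1/4 --
  RT 90: heading 0 -> 270
  RT 120: heading 270 -> 150
  BK 14: (7,0) -> (19.124,-7) [heading=150, draw]
  -- iteration 2/4 --
  RT 90: heading 150 -> 60
  RT 120: heading 60 -> 300
  BK 14: (19.124,-7) -> (12.124,5.124) [heading=300, draw]
  -- iteration 3/4 --
  RT 90: heading 300 -> 210
  RT 120: heading 210 -> 90
  BK 14: (12.124,5.124) -> (12.124,-8.876) [heading=90, draw]
  -- iteration 4/4 --
  RT 90: heading 90 -> 0
  RT 120: heading 0 -> 240
  BK 14: (12.124,-8.876) -> (19.124,3.249) [heading=240, draw]
]
RT 120: heading 240 -> 120
RT 13: heading 120 -> 107
Final: pos=(19.124,3.249), heading=107, 5 segment(s) drawn
Waypoints (6 total):
(0, 0)
(7, 0)
(19.124, -7)
(12.124, 5.124)
(12.124, -8.876)
(19.124, 3.249)

Answer: (0, 0)
(7, 0)
(19.124, -7)
(12.124, 5.124)
(12.124, -8.876)
(19.124, 3.249)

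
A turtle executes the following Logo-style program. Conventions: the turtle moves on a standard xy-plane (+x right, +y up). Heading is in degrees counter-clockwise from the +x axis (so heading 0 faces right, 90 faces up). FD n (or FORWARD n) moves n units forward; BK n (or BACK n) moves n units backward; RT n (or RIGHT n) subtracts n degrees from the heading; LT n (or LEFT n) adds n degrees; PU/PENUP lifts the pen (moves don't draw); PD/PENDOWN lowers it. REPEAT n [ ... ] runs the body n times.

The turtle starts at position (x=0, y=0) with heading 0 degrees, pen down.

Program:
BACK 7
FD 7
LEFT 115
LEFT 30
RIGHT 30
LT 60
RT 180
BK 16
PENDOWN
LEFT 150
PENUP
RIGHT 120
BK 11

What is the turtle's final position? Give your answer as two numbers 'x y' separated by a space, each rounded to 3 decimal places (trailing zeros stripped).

Answer: -25.909 -3.254

Derivation:
Executing turtle program step by step:
Start: pos=(0,0), heading=0, pen down
BK 7: (0,0) -> (-7,0) [heading=0, draw]
FD 7: (-7,0) -> (0,0) [heading=0, draw]
LT 115: heading 0 -> 115
LT 30: heading 115 -> 145
RT 30: heading 145 -> 115
LT 60: heading 115 -> 175
RT 180: heading 175 -> 355
BK 16: (0,0) -> (-15.939,1.394) [heading=355, draw]
PD: pen down
LT 150: heading 355 -> 145
PU: pen up
RT 120: heading 145 -> 25
BK 11: (-15.939,1.394) -> (-25.909,-3.254) [heading=25, move]
Final: pos=(-25.909,-3.254), heading=25, 3 segment(s) drawn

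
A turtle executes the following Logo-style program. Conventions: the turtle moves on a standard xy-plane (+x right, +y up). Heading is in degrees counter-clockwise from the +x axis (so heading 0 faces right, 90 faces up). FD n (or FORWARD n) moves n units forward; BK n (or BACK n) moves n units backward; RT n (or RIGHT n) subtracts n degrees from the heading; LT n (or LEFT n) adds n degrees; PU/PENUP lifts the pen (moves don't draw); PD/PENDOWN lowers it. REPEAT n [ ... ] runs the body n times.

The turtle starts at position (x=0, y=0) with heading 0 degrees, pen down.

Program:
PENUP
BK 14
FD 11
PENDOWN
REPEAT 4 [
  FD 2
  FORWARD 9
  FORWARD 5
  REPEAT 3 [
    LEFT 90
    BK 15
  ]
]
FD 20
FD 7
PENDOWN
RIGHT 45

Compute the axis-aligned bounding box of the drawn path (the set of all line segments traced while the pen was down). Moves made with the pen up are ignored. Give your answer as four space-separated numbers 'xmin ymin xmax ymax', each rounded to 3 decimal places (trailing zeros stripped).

Executing turtle program step by step:
Start: pos=(0,0), heading=0, pen down
PU: pen up
BK 14: (0,0) -> (-14,0) [heading=0, move]
FD 11: (-14,0) -> (-3,0) [heading=0, move]
PD: pen down
REPEAT 4 [
  -- iteration 1/4 --
  FD 2: (-3,0) -> (-1,0) [heading=0, draw]
  FD 9: (-1,0) -> (8,0) [heading=0, draw]
  FD 5: (8,0) -> (13,0) [heading=0, draw]
  REPEAT 3 [
    -- iteration 1/3 --
    LT 90: heading 0 -> 90
    BK 15: (13,0) -> (13,-15) [heading=90, draw]
    -- iteration 2/3 --
    LT 90: heading 90 -> 180
    BK 15: (13,-15) -> (28,-15) [heading=180, draw]
    -- iteration 3/3 --
    LT 90: heading 180 -> 270
    BK 15: (28,-15) -> (28,0) [heading=270, draw]
  ]
  -- iteration 2/4 --
  FD 2: (28,0) -> (28,-2) [heading=270, draw]
  FD 9: (28,-2) -> (28,-11) [heading=270, draw]
  FD 5: (28,-11) -> (28,-16) [heading=270, draw]
  REPEAT 3 [
    -- iteration 1/3 --
    LT 90: heading 270 -> 0
    BK 15: (28,-16) -> (13,-16) [heading=0, draw]
    -- iteration 2/3 --
    LT 90: heading 0 -> 90
    BK 15: (13,-16) -> (13,-31) [heading=90, draw]
    -- iteration 3/3 --
    LT 90: heading 90 -> 180
    BK 15: (13,-31) -> (28,-31) [heading=180, draw]
  ]
  -- iteration 3/4 --
  FD 2: (28,-31) -> (26,-31) [heading=180, draw]
  FD 9: (26,-31) -> (17,-31) [heading=180, draw]
  FD 5: (17,-31) -> (12,-31) [heading=180, draw]
  REPEAT 3 [
    -- iteration 1/3 --
    LT 90: heading 180 -> 270
    BK 15: (12,-31) -> (12,-16) [heading=270, draw]
    -- iteration 2/3 --
    LT 90: heading 270 -> 0
    BK 15: (12,-16) -> (-3,-16) [heading=0, draw]
    -- iteration 3/3 --
    LT 90: heading 0 -> 90
    BK 15: (-3,-16) -> (-3,-31) [heading=90, draw]
  ]
  -- iteration 4/4 --
  FD 2: (-3,-31) -> (-3,-29) [heading=90, draw]
  FD 9: (-3,-29) -> (-3,-20) [heading=90, draw]
  FD 5: (-3,-20) -> (-3,-15) [heading=90, draw]
  REPEAT 3 [
    -- iteration 1/3 --
    LT 90: heading 90 -> 180
    BK 15: (-3,-15) -> (12,-15) [heading=180, draw]
    -- iteration 2/3 --
    LT 90: heading 180 -> 270
    BK 15: (12,-15) -> (12,0) [heading=270, draw]
    -- iteration 3/3 --
    LT 90: heading 270 -> 0
    BK 15: (12,0) -> (-3,0) [heading=0, draw]
  ]
]
FD 20: (-3,0) -> (17,0) [heading=0, draw]
FD 7: (17,0) -> (24,0) [heading=0, draw]
PD: pen down
RT 45: heading 0 -> 315
Final: pos=(24,0), heading=315, 26 segment(s) drawn

Segment endpoints: x in {-3, -3, -3, -3, -3, -3, -1, 8, 12, 12, 12, 13, 13, 13, 17, 17, 24, 26, 28, 28}, y in {-31, -31, -31, -31, -29, -20, -16, -16, -16, -15, -15, -15, -15, -11, -2, 0, 0, 0, 0, 0, 0}
xmin=-3, ymin=-31, xmax=28, ymax=0

Answer: -3 -31 28 0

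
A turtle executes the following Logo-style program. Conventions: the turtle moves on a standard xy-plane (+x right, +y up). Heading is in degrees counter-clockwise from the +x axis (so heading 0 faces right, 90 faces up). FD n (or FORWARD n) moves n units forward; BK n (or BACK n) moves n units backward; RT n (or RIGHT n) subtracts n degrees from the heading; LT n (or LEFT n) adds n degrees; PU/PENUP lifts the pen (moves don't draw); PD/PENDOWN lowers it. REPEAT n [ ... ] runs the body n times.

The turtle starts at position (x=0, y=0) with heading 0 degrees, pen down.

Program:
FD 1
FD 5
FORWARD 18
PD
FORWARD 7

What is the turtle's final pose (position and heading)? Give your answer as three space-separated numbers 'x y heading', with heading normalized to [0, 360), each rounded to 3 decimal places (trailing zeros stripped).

Answer: 31 0 0

Derivation:
Executing turtle program step by step:
Start: pos=(0,0), heading=0, pen down
FD 1: (0,0) -> (1,0) [heading=0, draw]
FD 5: (1,0) -> (6,0) [heading=0, draw]
FD 18: (6,0) -> (24,0) [heading=0, draw]
PD: pen down
FD 7: (24,0) -> (31,0) [heading=0, draw]
Final: pos=(31,0), heading=0, 4 segment(s) drawn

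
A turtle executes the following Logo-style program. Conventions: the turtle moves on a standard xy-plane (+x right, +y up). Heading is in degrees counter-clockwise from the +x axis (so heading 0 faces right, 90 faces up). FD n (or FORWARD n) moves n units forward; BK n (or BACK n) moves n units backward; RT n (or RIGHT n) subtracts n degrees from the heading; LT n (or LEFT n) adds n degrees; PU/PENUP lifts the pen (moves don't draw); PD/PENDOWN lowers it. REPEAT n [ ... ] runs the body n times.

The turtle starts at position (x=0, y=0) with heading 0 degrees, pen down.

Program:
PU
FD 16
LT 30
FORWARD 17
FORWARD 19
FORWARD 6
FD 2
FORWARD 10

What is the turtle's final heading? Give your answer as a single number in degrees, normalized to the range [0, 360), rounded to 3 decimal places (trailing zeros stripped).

Executing turtle program step by step:
Start: pos=(0,0), heading=0, pen down
PU: pen up
FD 16: (0,0) -> (16,0) [heading=0, move]
LT 30: heading 0 -> 30
FD 17: (16,0) -> (30.722,8.5) [heading=30, move]
FD 19: (30.722,8.5) -> (47.177,18) [heading=30, move]
FD 6: (47.177,18) -> (52.373,21) [heading=30, move]
FD 2: (52.373,21) -> (54.105,22) [heading=30, move]
FD 10: (54.105,22) -> (62.765,27) [heading=30, move]
Final: pos=(62.765,27), heading=30, 0 segment(s) drawn

Answer: 30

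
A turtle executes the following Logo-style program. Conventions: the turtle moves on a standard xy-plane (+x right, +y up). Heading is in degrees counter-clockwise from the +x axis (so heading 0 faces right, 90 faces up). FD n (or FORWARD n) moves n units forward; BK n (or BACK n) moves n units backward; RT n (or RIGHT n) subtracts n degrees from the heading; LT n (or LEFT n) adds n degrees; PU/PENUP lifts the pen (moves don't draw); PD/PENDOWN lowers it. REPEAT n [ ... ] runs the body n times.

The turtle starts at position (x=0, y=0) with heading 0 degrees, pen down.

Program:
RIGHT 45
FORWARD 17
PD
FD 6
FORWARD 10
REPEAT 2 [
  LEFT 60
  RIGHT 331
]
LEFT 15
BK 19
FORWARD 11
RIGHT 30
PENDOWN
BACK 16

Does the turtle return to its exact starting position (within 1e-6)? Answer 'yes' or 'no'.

Answer: no

Derivation:
Executing turtle program step by step:
Start: pos=(0,0), heading=0, pen down
RT 45: heading 0 -> 315
FD 17: (0,0) -> (12.021,-12.021) [heading=315, draw]
PD: pen down
FD 6: (12.021,-12.021) -> (16.263,-16.263) [heading=315, draw]
FD 10: (16.263,-16.263) -> (23.335,-23.335) [heading=315, draw]
REPEAT 2 [
  -- iteration 1/2 --
  LT 60: heading 315 -> 15
  RT 331: heading 15 -> 44
  -- iteration 2/2 --
  LT 60: heading 44 -> 104
  RT 331: heading 104 -> 133
]
LT 15: heading 133 -> 148
BK 19: (23.335,-23.335) -> (39.447,-33.403) [heading=148, draw]
FD 11: (39.447,-33.403) -> (30.119,-27.574) [heading=148, draw]
RT 30: heading 148 -> 118
PD: pen down
BK 16: (30.119,-27.574) -> (37.63,-41.701) [heading=118, draw]
Final: pos=(37.63,-41.701), heading=118, 6 segment(s) drawn

Start position: (0, 0)
Final position: (37.63, -41.701)
Distance = 56.17; >= 1e-6 -> NOT closed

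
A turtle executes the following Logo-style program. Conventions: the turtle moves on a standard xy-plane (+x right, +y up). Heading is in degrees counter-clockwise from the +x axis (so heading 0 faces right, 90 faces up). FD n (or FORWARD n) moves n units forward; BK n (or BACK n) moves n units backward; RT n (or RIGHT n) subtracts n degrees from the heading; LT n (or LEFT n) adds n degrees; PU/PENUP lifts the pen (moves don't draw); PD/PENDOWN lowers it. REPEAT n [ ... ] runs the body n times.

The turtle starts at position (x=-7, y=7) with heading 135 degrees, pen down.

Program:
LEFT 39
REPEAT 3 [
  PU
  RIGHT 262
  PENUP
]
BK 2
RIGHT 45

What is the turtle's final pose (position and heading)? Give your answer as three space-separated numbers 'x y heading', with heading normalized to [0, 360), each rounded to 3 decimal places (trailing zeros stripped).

Answer: -6.382 5.098 63

Derivation:
Executing turtle program step by step:
Start: pos=(-7,7), heading=135, pen down
LT 39: heading 135 -> 174
REPEAT 3 [
  -- iteration 1/3 --
  PU: pen up
  RT 262: heading 174 -> 272
  PU: pen up
  -- iteration 2/3 --
  PU: pen up
  RT 262: heading 272 -> 10
  PU: pen up
  -- iteration 3/3 --
  PU: pen up
  RT 262: heading 10 -> 108
  PU: pen up
]
BK 2: (-7,7) -> (-6.382,5.098) [heading=108, move]
RT 45: heading 108 -> 63
Final: pos=(-6.382,5.098), heading=63, 0 segment(s) drawn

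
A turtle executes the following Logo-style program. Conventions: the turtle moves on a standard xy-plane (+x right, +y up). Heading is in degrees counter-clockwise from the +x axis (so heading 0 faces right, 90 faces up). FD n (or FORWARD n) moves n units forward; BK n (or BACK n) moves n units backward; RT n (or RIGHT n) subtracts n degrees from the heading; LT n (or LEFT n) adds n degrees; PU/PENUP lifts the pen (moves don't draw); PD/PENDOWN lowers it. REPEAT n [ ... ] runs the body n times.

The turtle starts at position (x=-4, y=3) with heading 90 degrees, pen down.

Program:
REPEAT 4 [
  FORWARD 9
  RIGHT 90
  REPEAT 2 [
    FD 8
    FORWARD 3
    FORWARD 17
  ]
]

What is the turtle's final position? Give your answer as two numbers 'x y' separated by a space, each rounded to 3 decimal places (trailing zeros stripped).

Answer: -4 3

Derivation:
Executing turtle program step by step:
Start: pos=(-4,3), heading=90, pen down
REPEAT 4 [
  -- iteration 1/4 --
  FD 9: (-4,3) -> (-4,12) [heading=90, draw]
  RT 90: heading 90 -> 0
  REPEAT 2 [
    -- iteration 1/2 --
    FD 8: (-4,12) -> (4,12) [heading=0, draw]
    FD 3: (4,12) -> (7,12) [heading=0, draw]
    FD 17: (7,12) -> (24,12) [heading=0, draw]
    -- iteration 2/2 --
    FD 8: (24,12) -> (32,12) [heading=0, draw]
    FD 3: (32,12) -> (35,12) [heading=0, draw]
    FD 17: (35,12) -> (52,12) [heading=0, draw]
  ]
  -- iteration 2/4 --
  FD 9: (52,12) -> (61,12) [heading=0, draw]
  RT 90: heading 0 -> 270
  REPEAT 2 [
    -- iteration 1/2 --
    FD 8: (61,12) -> (61,4) [heading=270, draw]
    FD 3: (61,4) -> (61,1) [heading=270, draw]
    FD 17: (61,1) -> (61,-16) [heading=270, draw]
    -- iteration 2/2 --
    FD 8: (61,-16) -> (61,-24) [heading=270, draw]
    FD 3: (61,-24) -> (61,-27) [heading=270, draw]
    FD 17: (61,-27) -> (61,-44) [heading=270, draw]
  ]
  -- iteration 3/4 --
  FD 9: (61,-44) -> (61,-53) [heading=270, draw]
  RT 90: heading 270 -> 180
  REPEAT 2 [
    -- iteration 1/2 --
    FD 8: (61,-53) -> (53,-53) [heading=180, draw]
    FD 3: (53,-53) -> (50,-53) [heading=180, draw]
    FD 17: (50,-53) -> (33,-53) [heading=180, draw]
    -- iteration 2/2 --
    FD 8: (33,-53) -> (25,-53) [heading=180, draw]
    FD 3: (25,-53) -> (22,-53) [heading=180, draw]
    FD 17: (22,-53) -> (5,-53) [heading=180, draw]
  ]
  -- iteration 4/4 --
  FD 9: (5,-53) -> (-4,-53) [heading=180, draw]
  RT 90: heading 180 -> 90
  REPEAT 2 [
    -- iteration 1/2 --
    FD 8: (-4,-53) -> (-4,-45) [heading=90, draw]
    FD 3: (-4,-45) -> (-4,-42) [heading=90, draw]
    FD 17: (-4,-42) -> (-4,-25) [heading=90, draw]
    -- iteration 2/2 --
    FD 8: (-4,-25) -> (-4,-17) [heading=90, draw]
    FD 3: (-4,-17) -> (-4,-14) [heading=90, draw]
    FD 17: (-4,-14) -> (-4,3) [heading=90, draw]
  ]
]
Final: pos=(-4,3), heading=90, 28 segment(s) drawn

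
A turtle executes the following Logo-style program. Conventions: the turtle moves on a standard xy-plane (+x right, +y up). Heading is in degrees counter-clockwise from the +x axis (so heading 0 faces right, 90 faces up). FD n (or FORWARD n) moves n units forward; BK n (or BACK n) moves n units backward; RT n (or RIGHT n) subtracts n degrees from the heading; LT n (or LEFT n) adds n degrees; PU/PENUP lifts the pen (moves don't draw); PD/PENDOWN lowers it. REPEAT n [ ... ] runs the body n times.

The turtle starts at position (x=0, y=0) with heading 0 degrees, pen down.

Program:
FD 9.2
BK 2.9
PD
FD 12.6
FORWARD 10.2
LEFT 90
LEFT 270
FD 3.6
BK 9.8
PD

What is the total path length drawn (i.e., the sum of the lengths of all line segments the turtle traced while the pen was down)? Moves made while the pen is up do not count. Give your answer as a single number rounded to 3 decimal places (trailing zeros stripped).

Executing turtle program step by step:
Start: pos=(0,0), heading=0, pen down
FD 9.2: (0,0) -> (9.2,0) [heading=0, draw]
BK 2.9: (9.2,0) -> (6.3,0) [heading=0, draw]
PD: pen down
FD 12.6: (6.3,0) -> (18.9,0) [heading=0, draw]
FD 10.2: (18.9,0) -> (29.1,0) [heading=0, draw]
LT 90: heading 0 -> 90
LT 270: heading 90 -> 0
FD 3.6: (29.1,0) -> (32.7,0) [heading=0, draw]
BK 9.8: (32.7,0) -> (22.9,0) [heading=0, draw]
PD: pen down
Final: pos=(22.9,0), heading=0, 6 segment(s) drawn

Segment lengths:
  seg 1: (0,0) -> (9.2,0), length = 9.2
  seg 2: (9.2,0) -> (6.3,0), length = 2.9
  seg 3: (6.3,0) -> (18.9,0), length = 12.6
  seg 4: (18.9,0) -> (29.1,0), length = 10.2
  seg 5: (29.1,0) -> (32.7,0), length = 3.6
  seg 6: (32.7,0) -> (22.9,0), length = 9.8
Total = 48.3

Answer: 48.3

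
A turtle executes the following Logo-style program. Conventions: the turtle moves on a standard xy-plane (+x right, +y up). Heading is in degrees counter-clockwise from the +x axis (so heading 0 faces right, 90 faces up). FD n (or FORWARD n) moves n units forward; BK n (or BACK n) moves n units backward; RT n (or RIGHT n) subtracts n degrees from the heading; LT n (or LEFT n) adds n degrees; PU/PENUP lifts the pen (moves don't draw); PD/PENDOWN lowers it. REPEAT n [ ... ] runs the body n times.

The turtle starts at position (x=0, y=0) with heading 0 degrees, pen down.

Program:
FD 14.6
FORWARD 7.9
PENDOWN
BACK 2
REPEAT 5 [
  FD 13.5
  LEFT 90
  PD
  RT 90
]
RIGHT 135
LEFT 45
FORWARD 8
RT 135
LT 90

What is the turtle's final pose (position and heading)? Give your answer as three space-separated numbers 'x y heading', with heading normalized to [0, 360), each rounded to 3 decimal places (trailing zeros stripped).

Executing turtle program step by step:
Start: pos=(0,0), heading=0, pen down
FD 14.6: (0,0) -> (14.6,0) [heading=0, draw]
FD 7.9: (14.6,0) -> (22.5,0) [heading=0, draw]
PD: pen down
BK 2: (22.5,0) -> (20.5,0) [heading=0, draw]
REPEAT 5 [
  -- iteration 1/5 --
  FD 13.5: (20.5,0) -> (34,0) [heading=0, draw]
  LT 90: heading 0 -> 90
  PD: pen down
  RT 90: heading 90 -> 0
  -- iteration 2/5 --
  FD 13.5: (34,0) -> (47.5,0) [heading=0, draw]
  LT 90: heading 0 -> 90
  PD: pen down
  RT 90: heading 90 -> 0
  -- iteration 3/5 --
  FD 13.5: (47.5,0) -> (61,0) [heading=0, draw]
  LT 90: heading 0 -> 90
  PD: pen down
  RT 90: heading 90 -> 0
  -- iteration 4/5 --
  FD 13.5: (61,0) -> (74.5,0) [heading=0, draw]
  LT 90: heading 0 -> 90
  PD: pen down
  RT 90: heading 90 -> 0
  -- iteration 5/5 --
  FD 13.5: (74.5,0) -> (88,0) [heading=0, draw]
  LT 90: heading 0 -> 90
  PD: pen down
  RT 90: heading 90 -> 0
]
RT 135: heading 0 -> 225
LT 45: heading 225 -> 270
FD 8: (88,0) -> (88,-8) [heading=270, draw]
RT 135: heading 270 -> 135
LT 90: heading 135 -> 225
Final: pos=(88,-8), heading=225, 9 segment(s) drawn

Answer: 88 -8 225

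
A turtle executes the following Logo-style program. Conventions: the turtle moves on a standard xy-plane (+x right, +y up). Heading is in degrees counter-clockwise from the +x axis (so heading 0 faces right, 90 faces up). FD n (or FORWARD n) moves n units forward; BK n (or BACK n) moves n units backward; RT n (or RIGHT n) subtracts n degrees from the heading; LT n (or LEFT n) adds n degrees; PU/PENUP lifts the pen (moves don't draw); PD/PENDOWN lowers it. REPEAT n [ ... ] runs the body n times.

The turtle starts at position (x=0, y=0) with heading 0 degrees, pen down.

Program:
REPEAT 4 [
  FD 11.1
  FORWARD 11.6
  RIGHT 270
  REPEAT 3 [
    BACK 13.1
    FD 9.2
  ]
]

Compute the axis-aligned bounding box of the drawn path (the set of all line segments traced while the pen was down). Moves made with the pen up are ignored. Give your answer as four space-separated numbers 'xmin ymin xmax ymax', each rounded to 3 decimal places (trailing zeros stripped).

Answer: -9.2 -20.9 43.6 31.9

Derivation:
Executing turtle program step by step:
Start: pos=(0,0), heading=0, pen down
REPEAT 4 [
  -- iteration 1/4 --
  FD 11.1: (0,0) -> (11.1,0) [heading=0, draw]
  FD 11.6: (11.1,0) -> (22.7,0) [heading=0, draw]
  RT 270: heading 0 -> 90
  REPEAT 3 [
    -- iteration 1/3 --
    BK 13.1: (22.7,0) -> (22.7,-13.1) [heading=90, draw]
    FD 9.2: (22.7,-13.1) -> (22.7,-3.9) [heading=90, draw]
    -- iteration 2/3 --
    BK 13.1: (22.7,-3.9) -> (22.7,-17) [heading=90, draw]
    FD 9.2: (22.7,-17) -> (22.7,-7.8) [heading=90, draw]
    -- iteration 3/3 --
    BK 13.1: (22.7,-7.8) -> (22.7,-20.9) [heading=90, draw]
    FD 9.2: (22.7,-20.9) -> (22.7,-11.7) [heading=90, draw]
  ]
  -- iteration 2/4 --
  FD 11.1: (22.7,-11.7) -> (22.7,-0.6) [heading=90, draw]
  FD 11.6: (22.7,-0.6) -> (22.7,11) [heading=90, draw]
  RT 270: heading 90 -> 180
  REPEAT 3 [
    -- iteration 1/3 --
    BK 13.1: (22.7,11) -> (35.8,11) [heading=180, draw]
    FD 9.2: (35.8,11) -> (26.6,11) [heading=180, draw]
    -- iteration 2/3 --
    BK 13.1: (26.6,11) -> (39.7,11) [heading=180, draw]
    FD 9.2: (39.7,11) -> (30.5,11) [heading=180, draw]
    -- iteration 3/3 --
    BK 13.1: (30.5,11) -> (43.6,11) [heading=180, draw]
    FD 9.2: (43.6,11) -> (34.4,11) [heading=180, draw]
  ]
  -- iteration 3/4 --
  FD 11.1: (34.4,11) -> (23.3,11) [heading=180, draw]
  FD 11.6: (23.3,11) -> (11.7,11) [heading=180, draw]
  RT 270: heading 180 -> 270
  REPEAT 3 [
    -- iteration 1/3 --
    BK 13.1: (11.7,11) -> (11.7,24.1) [heading=270, draw]
    FD 9.2: (11.7,24.1) -> (11.7,14.9) [heading=270, draw]
    -- iteration 2/3 --
    BK 13.1: (11.7,14.9) -> (11.7,28) [heading=270, draw]
    FD 9.2: (11.7,28) -> (11.7,18.8) [heading=270, draw]
    -- iteration 3/3 --
    BK 13.1: (11.7,18.8) -> (11.7,31.9) [heading=270, draw]
    FD 9.2: (11.7,31.9) -> (11.7,22.7) [heading=270, draw]
  ]
  -- iteration 4/4 --
  FD 11.1: (11.7,22.7) -> (11.7,11.6) [heading=270, draw]
  FD 11.6: (11.7,11.6) -> (11.7,0) [heading=270, draw]
  RT 270: heading 270 -> 0
  REPEAT 3 [
    -- iteration 1/3 --
    BK 13.1: (11.7,0) -> (-1.4,0) [heading=0, draw]
    FD 9.2: (-1.4,0) -> (7.8,0) [heading=0, draw]
    -- iteration 2/3 --
    BK 13.1: (7.8,0) -> (-5.3,0) [heading=0, draw]
    FD 9.2: (-5.3,0) -> (3.9,0) [heading=0, draw]
    -- iteration 3/3 --
    BK 13.1: (3.9,0) -> (-9.2,0) [heading=0, draw]
    FD 9.2: (-9.2,0) -> (0,0) [heading=0, draw]
  ]
]
Final: pos=(0,0), heading=0, 32 segment(s) drawn

Segment endpoints: x in {-9.2, -5.3, -1.4, 0, 0, 3.9, 7.8, 11.1, 11.7, 11.7, 11.7, 11.7, 11.7, 11.7, 11.7, 11.7, 22.7, 22.7, 22.7, 22.7, 23.3, 26.6, 30.5, 34.4, 35.8, 39.7, 43.6}, y in {-20.9, -17, -13.1, -11.7, -7.8, -3.9, -0.6, 0, 0, 0, 0, 0, 0, 0, 11, 11, 11, 11, 11, 11, 11, 11.6, 14.9, 18.8, 22.7, 24.1, 28, 31.9}
xmin=-9.2, ymin=-20.9, xmax=43.6, ymax=31.9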